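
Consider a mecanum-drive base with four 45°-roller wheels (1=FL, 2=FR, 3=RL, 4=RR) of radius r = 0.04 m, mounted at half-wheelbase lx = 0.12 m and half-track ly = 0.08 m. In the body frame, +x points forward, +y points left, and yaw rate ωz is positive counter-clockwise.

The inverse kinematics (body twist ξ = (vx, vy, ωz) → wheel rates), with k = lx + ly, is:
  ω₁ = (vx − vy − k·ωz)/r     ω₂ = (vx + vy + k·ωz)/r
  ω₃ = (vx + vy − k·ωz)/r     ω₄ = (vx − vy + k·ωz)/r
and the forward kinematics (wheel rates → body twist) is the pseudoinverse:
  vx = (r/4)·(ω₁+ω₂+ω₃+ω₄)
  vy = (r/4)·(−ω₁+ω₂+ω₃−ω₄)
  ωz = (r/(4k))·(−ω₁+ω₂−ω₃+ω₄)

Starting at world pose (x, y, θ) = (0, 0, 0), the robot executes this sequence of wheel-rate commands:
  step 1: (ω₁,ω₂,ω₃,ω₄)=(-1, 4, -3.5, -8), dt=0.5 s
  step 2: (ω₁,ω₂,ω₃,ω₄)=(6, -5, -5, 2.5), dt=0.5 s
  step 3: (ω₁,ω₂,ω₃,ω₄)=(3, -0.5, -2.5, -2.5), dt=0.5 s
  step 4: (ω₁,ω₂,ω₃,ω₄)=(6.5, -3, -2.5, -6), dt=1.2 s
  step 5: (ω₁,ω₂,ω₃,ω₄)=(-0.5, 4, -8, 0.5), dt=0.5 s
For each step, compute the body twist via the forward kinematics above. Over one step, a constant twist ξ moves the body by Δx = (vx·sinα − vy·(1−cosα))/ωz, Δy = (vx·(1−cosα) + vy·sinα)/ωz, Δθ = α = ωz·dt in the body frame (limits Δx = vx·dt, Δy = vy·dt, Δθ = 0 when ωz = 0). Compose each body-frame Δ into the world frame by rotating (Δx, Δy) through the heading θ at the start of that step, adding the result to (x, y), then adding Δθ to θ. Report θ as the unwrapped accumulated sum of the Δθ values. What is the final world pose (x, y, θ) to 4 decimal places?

(-0.1824, -0.0900, -0.6175)

step 1: ξ=(vx,vy,ωz)=(-0.0850, 0.0950, 0.0250), dt=0.5 → body Δ=(-0.0428, 0.0472, 0.0125) → world pose (-0.0428, 0.0472, 0.0125)
step 2: ξ=(vx,vy,ωz)=(-0.0150, -0.1850, -0.1750), dt=0.5 → body Δ=(-0.0115, -0.0921, -0.0875) → world pose (-0.0532, -0.0450, -0.0750)
step 3: ξ=(vx,vy,ωz)=(-0.0250, -0.0350, -0.1750), dt=0.5 → body Δ=(-0.0132, -0.0169, -0.0875) → world pose (-0.0677, -0.0608, -0.1625)
step 4: ξ=(vx,vy,ωz)=(-0.0500, -0.0600, -0.6500), dt=1.2 → body Δ=(-0.0808, -0.0427, -0.7800) → world pose (-0.1543, -0.0899, -0.9425)
step 5: ξ=(vx,vy,ωz)=(-0.0400, -0.0400, 0.6500), dt=0.5 → body Δ=(-0.0164, -0.0229, 0.3250) → world pose (-0.1824, -0.0900, -0.6175)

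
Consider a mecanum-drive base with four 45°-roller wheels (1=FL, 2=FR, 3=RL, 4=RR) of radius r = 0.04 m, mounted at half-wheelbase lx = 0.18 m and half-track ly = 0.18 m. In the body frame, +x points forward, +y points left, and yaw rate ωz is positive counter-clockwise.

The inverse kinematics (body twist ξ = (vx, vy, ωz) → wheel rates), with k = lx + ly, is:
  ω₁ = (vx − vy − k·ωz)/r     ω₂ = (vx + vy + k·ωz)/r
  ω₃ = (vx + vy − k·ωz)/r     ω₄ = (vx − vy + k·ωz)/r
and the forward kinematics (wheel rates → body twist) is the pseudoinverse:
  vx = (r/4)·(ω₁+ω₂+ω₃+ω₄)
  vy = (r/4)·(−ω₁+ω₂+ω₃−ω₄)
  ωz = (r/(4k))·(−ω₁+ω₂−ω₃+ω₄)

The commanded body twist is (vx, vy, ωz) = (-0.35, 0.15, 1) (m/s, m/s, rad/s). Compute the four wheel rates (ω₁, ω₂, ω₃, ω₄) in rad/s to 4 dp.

k = lx + ly = 0.18 + 0.18 = 0.3600;  k·ωz = 0.3600·1 = 0.3600
ω₁ (FL) = (vx − vy − k·ωz)/r = -0.8600/0.04 = -21.5000
ω₂ (FR) = (vx + vy + k·ωz)/r = 0.1600/0.04 = 4.0000
ω₃ (RL) = (vx + vy − k·ωz)/r = -0.5600/0.04 = -14.0000
ω₄ (RR) = (vx − vy + k·ωz)/r = -0.1400/0.04 = -3.5000

(-21.5000, 4.0000, -14.0000, -3.5000)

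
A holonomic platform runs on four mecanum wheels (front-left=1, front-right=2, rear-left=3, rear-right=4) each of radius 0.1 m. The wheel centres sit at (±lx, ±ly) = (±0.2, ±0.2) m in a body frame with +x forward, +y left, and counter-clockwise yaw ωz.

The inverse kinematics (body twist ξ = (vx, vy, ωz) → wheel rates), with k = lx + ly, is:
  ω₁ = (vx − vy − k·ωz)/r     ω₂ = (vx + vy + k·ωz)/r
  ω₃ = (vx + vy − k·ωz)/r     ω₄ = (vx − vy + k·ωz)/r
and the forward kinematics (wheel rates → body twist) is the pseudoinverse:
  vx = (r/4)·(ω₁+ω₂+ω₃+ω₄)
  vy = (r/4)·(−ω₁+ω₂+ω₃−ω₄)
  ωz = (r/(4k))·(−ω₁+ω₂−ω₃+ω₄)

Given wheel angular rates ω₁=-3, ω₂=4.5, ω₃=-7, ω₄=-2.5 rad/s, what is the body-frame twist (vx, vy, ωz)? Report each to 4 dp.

k = lx + ly = 0.2 + 0.2 = 0.4000
ω₁+ω₂+ω₃+ω₄ = -8.0000  →  vx = (0.1/4)·-8.0000 = -0.2000
−ω₁+ω₂+ω₃−ω₄ = 3.0000  →  vy = (0.1/4)·3.0000 = 0.0750
−ω₁+ω₂−ω₃+ω₄ = 12.0000  →  ωz = (0.1/1.6000)·12.0000 = 0.7500

(-0.2000, 0.0750, 0.7500)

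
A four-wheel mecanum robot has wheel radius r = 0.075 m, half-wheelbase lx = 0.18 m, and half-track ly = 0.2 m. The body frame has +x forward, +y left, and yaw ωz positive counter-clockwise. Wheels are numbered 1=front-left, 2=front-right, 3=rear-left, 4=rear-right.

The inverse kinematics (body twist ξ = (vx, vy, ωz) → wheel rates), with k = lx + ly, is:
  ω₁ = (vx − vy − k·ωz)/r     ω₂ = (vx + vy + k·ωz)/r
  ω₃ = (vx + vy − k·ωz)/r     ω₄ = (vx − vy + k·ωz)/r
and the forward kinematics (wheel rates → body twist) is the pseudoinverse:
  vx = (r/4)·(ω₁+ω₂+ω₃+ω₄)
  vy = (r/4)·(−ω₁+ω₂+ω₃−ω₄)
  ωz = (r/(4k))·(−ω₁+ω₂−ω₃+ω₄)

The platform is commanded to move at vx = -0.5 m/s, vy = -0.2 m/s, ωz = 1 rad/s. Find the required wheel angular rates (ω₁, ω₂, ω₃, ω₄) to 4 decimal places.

k = lx + ly = 0.18 + 0.2 = 0.3800;  k·ωz = 0.3800·1 = 0.3800
ω₁ (FL) = (vx − vy − k·ωz)/r = -0.6800/0.075 = -9.0667
ω₂ (FR) = (vx + vy + k·ωz)/r = -0.3200/0.075 = -4.2667
ω₃ (RL) = (vx + vy − k·ωz)/r = -1.0800/0.075 = -14.4000
ω₄ (RR) = (vx − vy + k·ωz)/r = 0.0800/0.075 = 1.0667

(-9.0667, -4.2667, -14.4000, 1.0667)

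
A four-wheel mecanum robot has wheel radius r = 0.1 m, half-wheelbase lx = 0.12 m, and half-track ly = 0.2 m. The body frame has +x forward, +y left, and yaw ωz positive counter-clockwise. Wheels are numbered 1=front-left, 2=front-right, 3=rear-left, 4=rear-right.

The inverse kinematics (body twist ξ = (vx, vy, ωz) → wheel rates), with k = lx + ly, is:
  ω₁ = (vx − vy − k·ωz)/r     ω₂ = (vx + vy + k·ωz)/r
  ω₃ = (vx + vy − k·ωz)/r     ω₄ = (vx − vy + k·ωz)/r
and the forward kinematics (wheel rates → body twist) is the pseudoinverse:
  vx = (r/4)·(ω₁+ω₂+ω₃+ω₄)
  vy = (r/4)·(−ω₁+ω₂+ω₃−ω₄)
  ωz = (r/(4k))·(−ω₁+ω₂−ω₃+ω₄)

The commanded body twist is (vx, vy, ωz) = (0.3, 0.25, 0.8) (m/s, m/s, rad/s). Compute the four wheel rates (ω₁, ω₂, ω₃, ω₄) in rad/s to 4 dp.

(-2.0600, 8.0600, 2.9400, 3.0600)

k = lx + ly = 0.12 + 0.2 = 0.3200;  k·ωz = 0.3200·0.8 = 0.2560
ω₁ (FL) = (vx − vy − k·ωz)/r = -0.2060/0.1 = -2.0600
ω₂ (FR) = (vx + vy + k·ωz)/r = 0.8060/0.1 = 8.0600
ω₃ (RL) = (vx + vy − k·ωz)/r = 0.2940/0.1 = 2.9400
ω₄ (RR) = (vx − vy + k·ωz)/r = 0.3060/0.1 = 3.0600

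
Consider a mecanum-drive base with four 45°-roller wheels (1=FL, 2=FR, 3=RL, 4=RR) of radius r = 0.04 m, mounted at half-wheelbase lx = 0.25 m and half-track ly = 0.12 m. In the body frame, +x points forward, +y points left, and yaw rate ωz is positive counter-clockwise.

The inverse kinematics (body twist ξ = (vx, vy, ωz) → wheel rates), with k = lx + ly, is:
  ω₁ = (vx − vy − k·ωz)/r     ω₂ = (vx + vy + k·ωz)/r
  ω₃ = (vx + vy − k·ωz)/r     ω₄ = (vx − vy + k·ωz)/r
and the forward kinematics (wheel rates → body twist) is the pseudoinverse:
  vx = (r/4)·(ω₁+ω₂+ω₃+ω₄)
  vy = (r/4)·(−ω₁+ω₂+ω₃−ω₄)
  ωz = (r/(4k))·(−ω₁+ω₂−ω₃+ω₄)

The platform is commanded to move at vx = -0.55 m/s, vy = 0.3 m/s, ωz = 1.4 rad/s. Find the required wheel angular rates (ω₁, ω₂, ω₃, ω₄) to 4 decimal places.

(-34.2000, 6.7000, -19.2000, -8.3000)

k = lx + ly = 0.25 + 0.12 = 0.3700;  k·ωz = 0.3700·1.4 = 0.5180
ω₁ (FL) = (vx − vy − k·ωz)/r = -1.3680/0.04 = -34.2000
ω₂ (FR) = (vx + vy + k·ωz)/r = 0.2680/0.04 = 6.7000
ω₃ (RL) = (vx + vy − k·ωz)/r = -0.7680/0.04 = -19.2000
ω₄ (RR) = (vx − vy + k·ωz)/r = -0.3320/0.04 = -8.3000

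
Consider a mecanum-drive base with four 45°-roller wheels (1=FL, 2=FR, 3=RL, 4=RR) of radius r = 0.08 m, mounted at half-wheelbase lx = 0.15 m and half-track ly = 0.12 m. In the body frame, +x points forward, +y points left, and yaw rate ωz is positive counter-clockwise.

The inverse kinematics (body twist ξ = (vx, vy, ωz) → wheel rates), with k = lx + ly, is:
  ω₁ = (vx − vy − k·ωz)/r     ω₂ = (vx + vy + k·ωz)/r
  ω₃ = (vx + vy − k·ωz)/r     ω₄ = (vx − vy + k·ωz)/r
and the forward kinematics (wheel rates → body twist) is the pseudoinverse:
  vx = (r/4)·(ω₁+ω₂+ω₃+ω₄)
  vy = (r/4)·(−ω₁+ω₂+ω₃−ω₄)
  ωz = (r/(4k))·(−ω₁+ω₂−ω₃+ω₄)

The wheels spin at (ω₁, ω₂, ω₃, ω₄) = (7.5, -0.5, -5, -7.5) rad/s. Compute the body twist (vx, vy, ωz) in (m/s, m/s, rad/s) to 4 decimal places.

k = lx + ly = 0.15 + 0.12 = 0.2700
ω₁+ω₂+ω₃+ω₄ = -5.5000  →  vx = (0.08/4)·-5.5000 = -0.1100
−ω₁+ω₂+ω₃−ω₄ = -5.5000  →  vy = (0.08/4)·-5.5000 = -0.1100
−ω₁+ω₂−ω₃+ω₄ = -10.5000  →  ωz = (0.08/1.0800)·-10.5000 = -0.7778

(-0.1100, -0.1100, -0.7778)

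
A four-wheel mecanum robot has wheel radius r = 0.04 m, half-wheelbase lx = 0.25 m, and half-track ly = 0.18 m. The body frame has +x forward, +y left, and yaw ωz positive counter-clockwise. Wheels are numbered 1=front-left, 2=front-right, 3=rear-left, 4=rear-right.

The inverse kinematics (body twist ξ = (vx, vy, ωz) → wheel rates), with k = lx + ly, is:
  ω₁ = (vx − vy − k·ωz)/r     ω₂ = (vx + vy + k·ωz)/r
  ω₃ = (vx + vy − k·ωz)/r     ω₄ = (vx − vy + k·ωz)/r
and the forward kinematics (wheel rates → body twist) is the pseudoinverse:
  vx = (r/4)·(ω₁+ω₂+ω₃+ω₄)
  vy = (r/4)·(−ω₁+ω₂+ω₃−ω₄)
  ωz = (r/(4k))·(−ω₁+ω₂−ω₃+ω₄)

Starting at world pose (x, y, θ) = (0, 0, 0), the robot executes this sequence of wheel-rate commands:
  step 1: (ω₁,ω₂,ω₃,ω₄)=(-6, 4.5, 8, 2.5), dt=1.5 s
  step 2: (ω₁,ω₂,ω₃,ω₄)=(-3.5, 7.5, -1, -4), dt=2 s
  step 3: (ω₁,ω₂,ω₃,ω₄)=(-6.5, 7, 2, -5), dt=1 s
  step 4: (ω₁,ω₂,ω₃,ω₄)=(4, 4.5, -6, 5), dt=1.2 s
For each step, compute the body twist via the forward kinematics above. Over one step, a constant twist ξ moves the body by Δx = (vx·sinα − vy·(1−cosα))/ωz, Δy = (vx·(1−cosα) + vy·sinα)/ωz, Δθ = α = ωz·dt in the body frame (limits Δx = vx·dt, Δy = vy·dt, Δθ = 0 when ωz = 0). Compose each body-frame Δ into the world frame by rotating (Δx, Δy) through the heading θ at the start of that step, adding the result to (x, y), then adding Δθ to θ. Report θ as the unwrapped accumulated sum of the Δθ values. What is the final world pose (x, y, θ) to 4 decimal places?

step 1: ξ=(vx,vy,ωz)=(0.0900, 0.1600, 0.1163), dt=1.5 → body Δ=(0.1134, 0.2505, 0.1744) → world pose (0.1134, 0.2505, 0.1744)
step 2: ξ=(vx,vy,ωz)=(-0.0100, 0.1400, 0.1860), dt=2.0 → body Δ=(-0.0710, 0.2699, 0.3721) → world pose (-0.0034, 0.5040, 0.5465)
step 3: ξ=(vx,vy,ωz)=(-0.0250, 0.2050, 0.1512), dt=1.0 → body Δ=(-0.0404, 0.2023, 0.1512) → world pose (-0.1430, 0.6559, 0.6977)
step 4: ξ=(vx,vy,ωz)=(0.0750, -0.1050, 0.2674), dt=1.2 → body Δ=(0.1085, -0.1095, 0.3209) → world pose (0.0105, 0.6417, 1.0186)

(0.0105, 0.6417, 1.0186)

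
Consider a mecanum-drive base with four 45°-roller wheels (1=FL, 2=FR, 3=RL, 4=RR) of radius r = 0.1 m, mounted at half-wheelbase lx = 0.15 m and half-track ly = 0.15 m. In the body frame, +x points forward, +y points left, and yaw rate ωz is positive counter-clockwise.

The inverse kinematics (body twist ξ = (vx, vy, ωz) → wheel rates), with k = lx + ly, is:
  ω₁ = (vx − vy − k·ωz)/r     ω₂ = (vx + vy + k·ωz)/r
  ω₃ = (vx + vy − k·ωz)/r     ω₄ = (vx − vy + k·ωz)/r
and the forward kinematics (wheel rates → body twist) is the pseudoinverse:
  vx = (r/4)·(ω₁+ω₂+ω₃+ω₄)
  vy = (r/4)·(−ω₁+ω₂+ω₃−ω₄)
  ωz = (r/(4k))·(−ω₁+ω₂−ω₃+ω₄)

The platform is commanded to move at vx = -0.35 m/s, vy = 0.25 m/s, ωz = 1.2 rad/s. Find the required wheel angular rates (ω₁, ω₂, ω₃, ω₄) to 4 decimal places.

k = lx + ly = 0.15 + 0.15 = 0.3000;  k·ωz = 0.3000·1.2 = 0.3600
ω₁ (FL) = (vx − vy − k·ωz)/r = -0.9600/0.1 = -9.6000
ω₂ (FR) = (vx + vy + k·ωz)/r = 0.2600/0.1 = 2.6000
ω₃ (RL) = (vx + vy − k·ωz)/r = -0.4600/0.1 = -4.6000
ω₄ (RR) = (vx − vy + k·ωz)/r = -0.2400/0.1 = -2.4000

(-9.6000, 2.6000, -4.6000, -2.4000)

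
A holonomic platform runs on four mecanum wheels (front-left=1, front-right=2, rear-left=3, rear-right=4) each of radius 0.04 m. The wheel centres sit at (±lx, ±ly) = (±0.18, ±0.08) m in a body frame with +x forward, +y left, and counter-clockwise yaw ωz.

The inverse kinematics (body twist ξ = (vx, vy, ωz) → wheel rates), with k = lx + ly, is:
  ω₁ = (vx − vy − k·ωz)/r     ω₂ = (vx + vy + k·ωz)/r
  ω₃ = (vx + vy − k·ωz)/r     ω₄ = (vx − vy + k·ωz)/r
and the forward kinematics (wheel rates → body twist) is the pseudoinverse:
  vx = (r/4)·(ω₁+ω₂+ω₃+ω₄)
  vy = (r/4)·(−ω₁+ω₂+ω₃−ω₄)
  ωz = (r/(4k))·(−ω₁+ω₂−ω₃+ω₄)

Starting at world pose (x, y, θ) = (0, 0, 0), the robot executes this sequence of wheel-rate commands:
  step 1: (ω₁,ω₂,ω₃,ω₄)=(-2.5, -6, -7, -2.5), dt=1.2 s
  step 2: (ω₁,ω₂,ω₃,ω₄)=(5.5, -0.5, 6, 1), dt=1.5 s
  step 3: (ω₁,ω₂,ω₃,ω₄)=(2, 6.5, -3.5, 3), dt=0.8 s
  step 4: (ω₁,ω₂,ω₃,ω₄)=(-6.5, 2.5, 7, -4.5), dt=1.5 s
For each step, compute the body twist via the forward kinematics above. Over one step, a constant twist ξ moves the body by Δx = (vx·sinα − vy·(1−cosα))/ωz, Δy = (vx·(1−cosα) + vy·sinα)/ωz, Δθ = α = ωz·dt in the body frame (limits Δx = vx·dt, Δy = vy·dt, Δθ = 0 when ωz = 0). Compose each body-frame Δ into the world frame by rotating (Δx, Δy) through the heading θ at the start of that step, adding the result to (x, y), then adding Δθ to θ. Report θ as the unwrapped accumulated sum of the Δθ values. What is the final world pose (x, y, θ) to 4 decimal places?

step 1: ξ=(vx,vy,ωz)=(-0.1800, -0.0800, 0.0385), dt=1.2 → body Δ=(-0.2137, -0.1009, 0.0462) → world pose (-0.2137, -0.1009, 0.0462)
step 2: ξ=(vx,vy,ωz)=(0.1200, -0.0100, -0.4231), dt=1.5 → body Δ=(0.1636, -0.0692, -0.6346) → world pose (-0.0471, -0.1626, -0.5885)
step 3: ξ=(vx,vy,ωz)=(0.0800, -0.0200, 0.4231), dt=0.8 → body Δ=(0.0655, -0.0050, 0.3385) → world pose (0.0046, -0.2030, -0.2500)
step 4: ξ=(vx,vy,ωz)=(-0.0150, 0.2050, -0.0962), dt=1.5 → body Δ=(-0.0003, 0.3081, -0.1442) → world pose (0.0805, 0.0955, -0.3942)

(0.0805, 0.0955, -0.3942)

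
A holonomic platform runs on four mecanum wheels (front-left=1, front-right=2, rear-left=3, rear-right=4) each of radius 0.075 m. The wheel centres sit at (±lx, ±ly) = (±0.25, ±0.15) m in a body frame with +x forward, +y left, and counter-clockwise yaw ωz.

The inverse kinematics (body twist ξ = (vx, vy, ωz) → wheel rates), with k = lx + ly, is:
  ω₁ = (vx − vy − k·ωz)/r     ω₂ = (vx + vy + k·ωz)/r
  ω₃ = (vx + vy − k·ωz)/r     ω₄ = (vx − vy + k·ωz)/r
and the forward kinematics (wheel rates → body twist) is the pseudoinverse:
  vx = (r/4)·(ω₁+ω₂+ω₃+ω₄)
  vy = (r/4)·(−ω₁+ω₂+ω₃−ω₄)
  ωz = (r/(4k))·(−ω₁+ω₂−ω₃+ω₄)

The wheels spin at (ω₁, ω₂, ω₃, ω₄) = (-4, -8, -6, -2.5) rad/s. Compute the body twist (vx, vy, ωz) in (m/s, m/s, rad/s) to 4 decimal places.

(-0.3844, -0.1406, -0.0234)

k = lx + ly = 0.25 + 0.15 = 0.4000
ω₁+ω₂+ω₃+ω₄ = -20.5000  →  vx = (0.075/4)·-20.5000 = -0.3844
−ω₁+ω₂+ω₃−ω₄ = -7.5000  →  vy = (0.075/4)·-7.5000 = -0.1406
−ω₁+ω₂−ω₃+ω₄ = -0.5000  →  ωz = (0.075/1.6000)·-0.5000 = -0.0234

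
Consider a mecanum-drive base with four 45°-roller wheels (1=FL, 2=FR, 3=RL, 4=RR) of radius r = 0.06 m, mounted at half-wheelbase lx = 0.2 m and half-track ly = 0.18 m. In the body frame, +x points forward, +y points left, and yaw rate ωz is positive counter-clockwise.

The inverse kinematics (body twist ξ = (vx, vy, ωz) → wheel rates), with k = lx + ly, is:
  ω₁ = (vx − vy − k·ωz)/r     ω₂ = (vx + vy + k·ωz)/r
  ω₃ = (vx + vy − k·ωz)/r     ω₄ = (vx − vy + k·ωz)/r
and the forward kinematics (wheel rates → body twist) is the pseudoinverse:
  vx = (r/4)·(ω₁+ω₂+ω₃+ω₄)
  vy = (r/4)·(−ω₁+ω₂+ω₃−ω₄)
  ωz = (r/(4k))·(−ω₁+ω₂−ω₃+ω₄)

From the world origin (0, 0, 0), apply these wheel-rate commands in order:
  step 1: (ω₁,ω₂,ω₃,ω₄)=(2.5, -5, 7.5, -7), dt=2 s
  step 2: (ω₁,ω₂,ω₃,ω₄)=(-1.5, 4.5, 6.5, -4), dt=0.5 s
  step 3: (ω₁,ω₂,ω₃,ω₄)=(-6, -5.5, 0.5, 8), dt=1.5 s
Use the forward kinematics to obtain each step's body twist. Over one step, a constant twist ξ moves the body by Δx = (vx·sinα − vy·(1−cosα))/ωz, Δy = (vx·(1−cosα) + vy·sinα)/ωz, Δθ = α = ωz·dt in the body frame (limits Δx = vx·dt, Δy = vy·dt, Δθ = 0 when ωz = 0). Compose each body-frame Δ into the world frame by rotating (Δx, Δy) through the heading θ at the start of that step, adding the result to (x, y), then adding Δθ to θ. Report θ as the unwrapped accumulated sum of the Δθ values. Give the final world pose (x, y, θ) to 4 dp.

step 1: ξ=(vx,vy,ωz)=(-0.0300, 0.1050, -0.8684), dt=2.0 → body Δ=(0.1068, 0.1595, -1.7368) → world pose (0.1068, 0.1595, -1.7368)
step 2: ξ=(vx,vy,ωz)=(0.0825, 0.2475, -0.1776), dt=0.5 → body Δ=(0.0467, 0.1218, -0.0888) → world pose (0.2192, 0.0933, -1.8257)
step 3: ξ=(vx,vy,ωz)=(-0.0450, -0.1050, 0.3158), dt=1.5 → body Δ=(-0.0284, -0.1674, 0.4737) → world pose (0.0644, 0.1630, -1.3520)

(0.0644, 0.1630, -1.3520)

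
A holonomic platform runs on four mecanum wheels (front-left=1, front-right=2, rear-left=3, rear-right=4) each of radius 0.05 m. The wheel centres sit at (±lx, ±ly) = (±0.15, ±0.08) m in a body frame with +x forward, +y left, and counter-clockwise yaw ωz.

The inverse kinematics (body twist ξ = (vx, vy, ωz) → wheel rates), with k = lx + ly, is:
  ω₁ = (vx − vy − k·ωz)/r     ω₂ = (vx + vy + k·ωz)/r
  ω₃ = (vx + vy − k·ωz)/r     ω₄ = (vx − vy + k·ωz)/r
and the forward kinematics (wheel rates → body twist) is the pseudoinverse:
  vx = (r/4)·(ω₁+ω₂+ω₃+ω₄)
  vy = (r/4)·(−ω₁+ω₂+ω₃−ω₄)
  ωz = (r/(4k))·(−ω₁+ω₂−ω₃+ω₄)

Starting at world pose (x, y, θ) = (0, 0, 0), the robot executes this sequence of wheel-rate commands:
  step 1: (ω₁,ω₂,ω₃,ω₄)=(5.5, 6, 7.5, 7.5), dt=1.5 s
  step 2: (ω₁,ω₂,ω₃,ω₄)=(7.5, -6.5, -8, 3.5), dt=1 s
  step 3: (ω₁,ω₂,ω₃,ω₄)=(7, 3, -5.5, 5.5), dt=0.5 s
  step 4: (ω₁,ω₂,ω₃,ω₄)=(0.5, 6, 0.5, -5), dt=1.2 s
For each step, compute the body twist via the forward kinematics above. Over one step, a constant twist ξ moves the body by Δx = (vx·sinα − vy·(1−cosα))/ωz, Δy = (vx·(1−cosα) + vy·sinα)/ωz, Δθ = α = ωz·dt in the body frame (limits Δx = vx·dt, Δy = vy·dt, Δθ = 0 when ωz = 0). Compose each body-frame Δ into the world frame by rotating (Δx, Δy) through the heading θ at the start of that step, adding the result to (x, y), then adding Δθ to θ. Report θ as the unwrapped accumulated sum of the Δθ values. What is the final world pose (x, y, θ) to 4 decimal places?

(0.5208, -0.2242, 0.0951)

step 1: ξ=(vx,vy,ωz)=(0.3313, 0.0063, 0.0272), dt=1.5 → body Δ=(0.4965, 0.0195, 0.0408) → world pose (0.4965, 0.0195, 0.0408)
step 2: ξ=(vx,vy,ωz)=(-0.0438, -0.3188, -0.1359), dt=1.0 → body Δ=(-0.0652, -0.3148, -0.1359) → world pose (0.4442, -0.2977, -0.0951)
step 3: ξ=(vx,vy,ωz)=(0.1250, -0.1875, 0.3804), dt=0.5 → body Δ=(0.0710, -0.0873, 0.1902) → world pose (0.5066, -0.3913, 0.0951)
step 4: ξ=(vx,vy,ωz)=(0.0250, 0.1375, 0.0000), dt=1.2 → body Δ=(0.0300, 0.1650, 0.0000) → world pose (0.5208, -0.2242, 0.0951)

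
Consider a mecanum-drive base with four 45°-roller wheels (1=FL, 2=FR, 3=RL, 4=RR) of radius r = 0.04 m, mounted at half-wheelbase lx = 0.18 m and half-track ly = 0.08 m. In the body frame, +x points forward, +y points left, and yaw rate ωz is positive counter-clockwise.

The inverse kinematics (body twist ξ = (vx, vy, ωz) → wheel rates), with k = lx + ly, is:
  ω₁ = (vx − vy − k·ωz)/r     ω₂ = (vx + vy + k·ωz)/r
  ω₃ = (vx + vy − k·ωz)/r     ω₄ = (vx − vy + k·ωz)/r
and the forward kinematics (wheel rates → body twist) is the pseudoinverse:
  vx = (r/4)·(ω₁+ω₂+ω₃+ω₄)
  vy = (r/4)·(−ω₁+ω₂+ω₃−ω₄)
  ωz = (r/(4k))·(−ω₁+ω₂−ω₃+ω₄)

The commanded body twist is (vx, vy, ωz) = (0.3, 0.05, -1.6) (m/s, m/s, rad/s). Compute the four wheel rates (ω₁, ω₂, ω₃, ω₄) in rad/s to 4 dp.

(16.6500, -1.6500, 19.1500, -4.1500)

k = lx + ly = 0.18 + 0.08 = 0.2600;  k·ωz = 0.2600·-1.6 = -0.4160
ω₁ (FL) = (vx − vy − k·ωz)/r = 0.6660/0.04 = 16.6500
ω₂ (FR) = (vx + vy + k·ωz)/r = -0.0660/0.04 = -1.6500
ω₃ (RL) = (vx + vy − k·ωz)/r = 0.7660/0.04 = 19.1500
ω₄ (RR) = (vx − vy + k·ωz)/r = -0.1660/0.04 = -4.1500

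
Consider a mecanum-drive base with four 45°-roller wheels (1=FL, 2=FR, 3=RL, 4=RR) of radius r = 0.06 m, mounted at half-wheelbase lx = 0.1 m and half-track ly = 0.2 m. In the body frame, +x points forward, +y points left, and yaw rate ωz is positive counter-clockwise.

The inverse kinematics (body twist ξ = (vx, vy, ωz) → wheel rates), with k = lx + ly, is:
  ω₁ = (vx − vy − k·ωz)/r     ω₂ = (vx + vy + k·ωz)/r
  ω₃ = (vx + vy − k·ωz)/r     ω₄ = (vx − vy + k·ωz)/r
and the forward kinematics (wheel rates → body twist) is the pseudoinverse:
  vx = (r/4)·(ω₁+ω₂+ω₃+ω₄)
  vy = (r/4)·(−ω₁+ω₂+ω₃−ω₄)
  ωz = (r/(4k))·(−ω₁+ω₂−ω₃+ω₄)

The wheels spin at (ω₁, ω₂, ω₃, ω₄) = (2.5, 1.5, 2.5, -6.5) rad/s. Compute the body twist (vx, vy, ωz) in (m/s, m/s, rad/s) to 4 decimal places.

k = lx + ly = 0.1 + 0.2 = 0.3000
ω₁+ω₂+ω₃+ω₄ = 0.0000  →  vx = (0.06/4)·0.0000 = 0.0000
−ω₁+ω₂+ω₃−ω₄ = 8.0000  →  vy = (0.06/4)·8.0000 = 0.1200
−ω₁+ω₂−ω₃+ω₄ = -10.0000  →  ωz = (0.06/1.2000)·-10.0000 = -0.5000

(0.0000, 0.1200, -0.5000)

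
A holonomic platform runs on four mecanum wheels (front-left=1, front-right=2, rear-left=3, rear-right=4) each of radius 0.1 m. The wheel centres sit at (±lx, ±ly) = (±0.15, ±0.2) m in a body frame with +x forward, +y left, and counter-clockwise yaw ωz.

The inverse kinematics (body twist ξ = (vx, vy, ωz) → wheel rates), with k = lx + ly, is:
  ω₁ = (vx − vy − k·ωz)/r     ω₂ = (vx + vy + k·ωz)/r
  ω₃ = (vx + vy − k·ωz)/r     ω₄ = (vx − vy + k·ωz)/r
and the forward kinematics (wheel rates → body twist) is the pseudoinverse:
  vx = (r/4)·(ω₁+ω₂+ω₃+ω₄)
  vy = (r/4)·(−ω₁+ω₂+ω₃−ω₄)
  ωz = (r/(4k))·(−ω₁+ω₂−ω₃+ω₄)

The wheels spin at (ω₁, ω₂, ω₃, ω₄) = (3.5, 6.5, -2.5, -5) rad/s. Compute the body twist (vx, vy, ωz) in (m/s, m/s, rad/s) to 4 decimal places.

k = lx + ly = 0.15 + 0.2 = 0.3500
ω₁+ω₂+ω₃+ω₄ = 2.5000  →  vx = (0.1/4)·2.5000 = 0.0625
−ω₁+ω₂+ω₃−ω₄ = 5.5000  →  vy = (0.1/4)·5.5000 = 0.1375
−ω₁+ω₂−ω₃+ω₄ = 0.5000  →  ωz = (0.1/1.4000)·0.5000 = 0.0357

(0.0625, 0.1375, 0.0357)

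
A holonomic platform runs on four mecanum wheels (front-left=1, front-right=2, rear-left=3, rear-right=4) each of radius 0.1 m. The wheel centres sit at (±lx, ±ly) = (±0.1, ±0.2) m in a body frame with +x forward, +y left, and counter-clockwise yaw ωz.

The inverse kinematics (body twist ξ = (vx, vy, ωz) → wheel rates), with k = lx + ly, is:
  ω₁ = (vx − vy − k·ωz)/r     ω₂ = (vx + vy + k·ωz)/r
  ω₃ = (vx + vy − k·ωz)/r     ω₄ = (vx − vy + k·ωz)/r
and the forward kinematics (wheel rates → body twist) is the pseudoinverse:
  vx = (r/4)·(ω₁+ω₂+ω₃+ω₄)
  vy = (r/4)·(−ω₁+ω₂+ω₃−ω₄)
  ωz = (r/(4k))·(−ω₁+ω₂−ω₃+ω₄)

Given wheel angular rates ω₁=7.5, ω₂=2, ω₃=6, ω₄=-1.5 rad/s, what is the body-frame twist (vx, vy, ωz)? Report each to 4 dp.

k = lx + ly = 0.1 + 0.2 = 0.3000
ω₁+ω₂+ω₃+ω₄ = 14.0000  →  vx = (0.1/4)·14.0000 = 0.3500
−ω₁+ω₂+ω₃−ω₄ = 2.0000  →  vy = (0.1/4)·2.0000 = 0.0500
−ω₁+ω₂−ω₃+ω₄ = -13.0000  →  ωz = (0.1/1.2000)·-13.0000 = -1.0833

(0.3500, 0.0500, -1.0833)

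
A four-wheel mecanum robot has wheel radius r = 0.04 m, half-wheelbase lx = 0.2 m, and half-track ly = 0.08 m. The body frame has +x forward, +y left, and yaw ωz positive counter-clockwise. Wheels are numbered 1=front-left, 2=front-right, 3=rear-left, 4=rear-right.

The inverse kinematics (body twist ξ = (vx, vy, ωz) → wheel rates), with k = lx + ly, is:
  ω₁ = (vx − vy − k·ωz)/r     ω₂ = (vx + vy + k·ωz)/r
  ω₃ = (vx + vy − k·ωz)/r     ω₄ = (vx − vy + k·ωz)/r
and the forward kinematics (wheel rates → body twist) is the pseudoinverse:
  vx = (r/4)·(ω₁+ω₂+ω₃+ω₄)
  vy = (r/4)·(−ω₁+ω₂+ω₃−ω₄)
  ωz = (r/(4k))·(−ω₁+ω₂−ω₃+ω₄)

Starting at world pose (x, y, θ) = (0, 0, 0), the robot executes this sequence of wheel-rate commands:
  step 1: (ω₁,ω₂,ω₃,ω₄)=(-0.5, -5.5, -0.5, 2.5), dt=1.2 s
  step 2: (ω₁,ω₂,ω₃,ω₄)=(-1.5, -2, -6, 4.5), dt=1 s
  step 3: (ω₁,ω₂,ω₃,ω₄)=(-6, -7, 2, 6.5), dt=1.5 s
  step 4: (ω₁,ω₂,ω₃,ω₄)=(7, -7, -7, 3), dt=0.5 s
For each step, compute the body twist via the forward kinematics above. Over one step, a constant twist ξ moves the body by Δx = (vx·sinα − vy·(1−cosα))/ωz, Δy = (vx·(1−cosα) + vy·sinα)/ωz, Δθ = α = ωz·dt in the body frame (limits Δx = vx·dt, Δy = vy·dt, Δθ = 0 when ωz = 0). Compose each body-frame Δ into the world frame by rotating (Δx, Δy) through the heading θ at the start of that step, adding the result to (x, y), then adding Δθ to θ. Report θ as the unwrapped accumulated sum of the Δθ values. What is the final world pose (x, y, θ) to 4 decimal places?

step 1: ξ=(vx,vy,ωz)=(-0.0400, -0.0800, -0.0714), dt=1.2 → body Δ=(-0.0521, -0.0938, -0.0857) → world pose (-0.0521, -0.0938, -0.0857)
step 2: ξ=(vx,vy,ωz)=(-0.0500, -0.1100, 0.3571), dt=1.0 → body Δ=(-0.0295, -0.1165, 0.3571) → world pose (-0.0914, -0.2074, 0.2714)
step 3: ξ=(vx,vy,ωz)=(-0.0450, -0.0550, 0.1250), dt=1.5 → body Δ=(-0.0594, -0.0883, 0.1875) → world pose (-0.1250, -0.3084, 0.4589)
step 4: ξ=(vx,vy,ωz)=(-0.0400, -0.2400, -0.1429), dt=0.5 → body Δ=(-0.0243, -0.1192, -0.0714) → world pose (-0.0939, -0.4260, 0.3875)

(-0.0939, -0.4260, 0.3875)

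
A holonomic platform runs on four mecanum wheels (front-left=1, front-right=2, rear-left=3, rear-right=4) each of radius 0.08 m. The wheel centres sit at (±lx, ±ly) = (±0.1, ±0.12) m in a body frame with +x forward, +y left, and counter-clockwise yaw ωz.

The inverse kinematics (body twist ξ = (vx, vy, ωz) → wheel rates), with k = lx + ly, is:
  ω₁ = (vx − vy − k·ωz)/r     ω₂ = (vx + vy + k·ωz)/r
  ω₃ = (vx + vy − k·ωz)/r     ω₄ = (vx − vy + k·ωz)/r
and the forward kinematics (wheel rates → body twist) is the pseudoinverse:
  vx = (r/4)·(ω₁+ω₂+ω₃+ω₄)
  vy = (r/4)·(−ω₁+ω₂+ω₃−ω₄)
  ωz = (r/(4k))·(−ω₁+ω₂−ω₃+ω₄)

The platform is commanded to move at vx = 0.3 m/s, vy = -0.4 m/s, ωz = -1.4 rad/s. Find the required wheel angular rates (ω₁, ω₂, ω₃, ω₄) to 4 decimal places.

k = lx + ly = 0.1 + 0.12 = 0.2200;  k·ωz = 0.2200·-1.4 = -0.3080
ω₁ (FL) = (vx − vy − k·ωz)/r = 1.0080/0.08 = 12.6000
ω₂ (FR) = (vx + vy + k·ωz)/r = -0.4080/0.08 = -5.1000
ω₃ (RL) = (vx + vy − k·ωz)/r = 0.2080/0.08 = 2.6000
ω₄ (RR) = (vx − vy + k·ωz)/r = 0.3920/0.08 = 4.9000

(12.6000, -5.1000, 2.6000, 4.9000)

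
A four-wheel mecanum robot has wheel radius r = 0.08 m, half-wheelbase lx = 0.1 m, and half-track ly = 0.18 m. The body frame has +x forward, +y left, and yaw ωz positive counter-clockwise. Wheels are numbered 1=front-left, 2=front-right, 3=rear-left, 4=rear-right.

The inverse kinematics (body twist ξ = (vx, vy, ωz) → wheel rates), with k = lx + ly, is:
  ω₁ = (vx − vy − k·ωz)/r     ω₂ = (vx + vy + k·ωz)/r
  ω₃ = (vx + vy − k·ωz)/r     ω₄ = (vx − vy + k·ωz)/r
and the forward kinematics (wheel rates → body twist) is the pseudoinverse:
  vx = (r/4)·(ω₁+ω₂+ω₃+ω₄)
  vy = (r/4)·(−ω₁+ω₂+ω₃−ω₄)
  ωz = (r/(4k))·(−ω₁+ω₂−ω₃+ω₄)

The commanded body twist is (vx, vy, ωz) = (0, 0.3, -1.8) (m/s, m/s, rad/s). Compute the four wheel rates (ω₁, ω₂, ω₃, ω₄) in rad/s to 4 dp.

k = lx + ly = 0.1 + 0.18 = 0.2800;  k·ωz = 0.2800·-1.8 = -0.5040
ω₁ (FL) = (vx − vy − k·ωz)/r = 0.2040/0.08 = 2.5500
ω₂ (FR) = (vx + vy + k·ωz)/r = -0.2040/0.08 = -2.5500
ω₃ (RL) = (vx + vy − k·ωz)/r = 0.8040/0.08 = 10.0500
ω₄ (RR) = (vx − vy + k·ωz)/r = -0.8040/0.08 = -10.0500

(2.5500, -2.5500, 10.0500, -10.0500)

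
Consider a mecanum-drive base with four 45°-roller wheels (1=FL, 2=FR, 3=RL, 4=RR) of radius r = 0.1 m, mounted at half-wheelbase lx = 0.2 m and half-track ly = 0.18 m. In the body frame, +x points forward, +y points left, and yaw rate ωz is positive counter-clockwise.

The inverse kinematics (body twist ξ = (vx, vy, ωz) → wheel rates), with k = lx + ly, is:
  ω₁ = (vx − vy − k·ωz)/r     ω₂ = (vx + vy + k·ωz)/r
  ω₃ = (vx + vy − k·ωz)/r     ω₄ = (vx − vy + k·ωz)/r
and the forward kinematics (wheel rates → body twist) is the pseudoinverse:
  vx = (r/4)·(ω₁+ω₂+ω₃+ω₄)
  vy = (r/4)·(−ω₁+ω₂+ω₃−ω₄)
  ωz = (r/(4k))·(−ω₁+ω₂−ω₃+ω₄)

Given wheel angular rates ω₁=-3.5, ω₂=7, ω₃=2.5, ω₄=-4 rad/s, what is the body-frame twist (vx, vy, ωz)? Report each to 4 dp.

(0.0500, 0.4250, 0.2632)

k = lx + ly = 0.2 + 0.18 = 0.3800
ω₁+ω₂+ω₃+ω₄ = 2.0000  →  vx = (0.1/4)·2.0000 = 0.0500
−ω₁+ω₂+ω₃−ω₄ = 17.0000  →  vy = (0.1/4)·17.0000 = 0.4250
−ω₁+ω₂−ω₃+ω₄ = 4.0000  →  ωz = (0.1/1.5200)·4.0000 = 0.2632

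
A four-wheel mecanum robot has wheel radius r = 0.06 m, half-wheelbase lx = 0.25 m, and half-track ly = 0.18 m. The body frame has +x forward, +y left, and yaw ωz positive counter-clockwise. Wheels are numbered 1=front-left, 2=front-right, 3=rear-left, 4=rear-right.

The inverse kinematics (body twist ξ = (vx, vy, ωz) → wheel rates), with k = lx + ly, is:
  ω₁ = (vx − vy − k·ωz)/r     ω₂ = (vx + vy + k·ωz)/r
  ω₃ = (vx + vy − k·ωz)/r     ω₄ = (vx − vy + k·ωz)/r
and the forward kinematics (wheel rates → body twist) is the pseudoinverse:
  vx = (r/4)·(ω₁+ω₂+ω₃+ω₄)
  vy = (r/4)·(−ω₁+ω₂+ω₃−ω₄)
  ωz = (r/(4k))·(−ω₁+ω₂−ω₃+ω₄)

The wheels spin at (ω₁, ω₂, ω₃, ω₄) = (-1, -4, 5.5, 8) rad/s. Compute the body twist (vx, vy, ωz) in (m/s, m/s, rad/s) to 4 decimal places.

k = lx + ly = 0.25 + 0.18 = 0.4300
ω₁+ω₂+ω₃+ω₄ = 8.5000  →  vx = (0.06/4)·8.5000 = 0.1275
−ω₁+ω₂+ω₃−ω₄ = -5.5000  →  vy = (0.06/4)·-5.5000 = -0.0825
−ω₁+ω₂−ω₃+ω₄ = -0.5000  →  ωz = (0.06/1.7200)·-0.5000 = -0.0174

(0.1275, -0.0825, -0.0174)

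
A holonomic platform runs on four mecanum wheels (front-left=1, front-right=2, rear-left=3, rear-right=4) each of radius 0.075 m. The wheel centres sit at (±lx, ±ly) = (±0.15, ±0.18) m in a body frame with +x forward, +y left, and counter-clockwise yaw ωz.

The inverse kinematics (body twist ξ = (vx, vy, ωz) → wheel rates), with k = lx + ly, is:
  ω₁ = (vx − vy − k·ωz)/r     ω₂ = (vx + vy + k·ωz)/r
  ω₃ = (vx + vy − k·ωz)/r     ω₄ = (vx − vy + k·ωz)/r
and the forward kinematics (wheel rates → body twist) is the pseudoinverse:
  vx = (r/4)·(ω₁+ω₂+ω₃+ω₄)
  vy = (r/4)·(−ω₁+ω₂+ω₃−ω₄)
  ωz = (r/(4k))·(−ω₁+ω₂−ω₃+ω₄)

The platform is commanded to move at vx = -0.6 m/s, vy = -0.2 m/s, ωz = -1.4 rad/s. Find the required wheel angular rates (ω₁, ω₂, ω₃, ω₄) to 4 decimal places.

k = lx + ly = 0.15 + 0.18 = 0.3300;  k·ωz = 0.3300·-1.4 = -0.4620
ω₁ (FL) = (vx − vy − k·ωz)/r = 0.0620/0.075 = 0.8267
ω₂ (FR) = (vx + vy + k·ωz)/r = -1.2620/0.075 = -16.8267
ω₃ (RL) = (vx + vy − k·ωz)/r = -0.3380/0.075 = -4.5067
ω₄ (RR) = (vx − vy + k·ωz)/r = -0.8620/0.075 = -11.4933

(0.8267, -16.8267, -4.5067, -11.4933)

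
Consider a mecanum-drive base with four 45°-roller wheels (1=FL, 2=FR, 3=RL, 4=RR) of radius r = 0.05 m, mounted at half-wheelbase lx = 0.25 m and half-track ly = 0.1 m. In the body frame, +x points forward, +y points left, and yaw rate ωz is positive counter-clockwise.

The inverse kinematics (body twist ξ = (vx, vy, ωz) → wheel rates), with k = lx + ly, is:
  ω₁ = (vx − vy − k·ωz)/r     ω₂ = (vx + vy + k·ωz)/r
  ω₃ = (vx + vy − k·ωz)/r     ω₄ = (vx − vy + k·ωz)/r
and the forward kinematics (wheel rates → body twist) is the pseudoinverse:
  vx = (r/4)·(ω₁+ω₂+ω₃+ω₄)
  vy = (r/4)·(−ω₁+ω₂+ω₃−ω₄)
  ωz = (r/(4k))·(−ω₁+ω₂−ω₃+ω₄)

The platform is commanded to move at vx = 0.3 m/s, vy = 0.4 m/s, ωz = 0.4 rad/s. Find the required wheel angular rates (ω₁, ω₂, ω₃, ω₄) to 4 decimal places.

k = lx + ly = 0.25 + 0.1 = 0.3500;  k·ωz = 0.3500·0.4 = 0.1400
ω₁ (FL) = (vx − vy − k·ωz)/r = -0.2400/0.05 = -4.8000
ω₂ (FR) = (vx + vy + k·ωz)/r = 0.8400/0.05 = 16.8000
ω₃ (RL) = (vx + vy − k·ωz)/r = 0.5600/0.05 = 11.2000
ω₄ (RR) = (vx − vy + k·ωz)/r = 0.0400/0.05 = 0.8000

(-4.8000, 16.8000, 11.2000, 0.8000)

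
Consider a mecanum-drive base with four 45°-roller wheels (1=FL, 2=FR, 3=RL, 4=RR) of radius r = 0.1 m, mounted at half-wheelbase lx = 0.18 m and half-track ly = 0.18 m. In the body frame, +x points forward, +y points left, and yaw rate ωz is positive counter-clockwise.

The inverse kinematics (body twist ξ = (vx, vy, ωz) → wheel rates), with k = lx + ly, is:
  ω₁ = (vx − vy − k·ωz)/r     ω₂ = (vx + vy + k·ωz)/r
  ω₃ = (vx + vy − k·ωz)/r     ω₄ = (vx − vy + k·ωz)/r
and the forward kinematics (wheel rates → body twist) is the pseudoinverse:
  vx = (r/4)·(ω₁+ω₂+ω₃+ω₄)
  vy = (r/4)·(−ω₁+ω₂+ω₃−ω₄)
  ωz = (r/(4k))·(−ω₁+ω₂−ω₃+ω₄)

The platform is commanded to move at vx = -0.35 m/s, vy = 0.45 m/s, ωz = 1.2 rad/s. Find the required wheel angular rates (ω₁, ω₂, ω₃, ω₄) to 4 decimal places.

(-12.3200, 5.3200, -3.3200, -3.6800)

k = lx + ly = 0.18 + 0.18 = 0.3600;  k·ωz = 0.3600·1.2 = 0.4320
ω₁ (FL) = (vx − vy − k·ωz)/r = -1.2320/0.1 = -12.3200
ω₂ (FR) = (vx + vy + k·ωz)/r = 0.5320/0.1 = 5.3200
ω₃ (RL) = (vx + vy − k·ωz)/r = -0.3320/0.1 = -3.3200
ω₄ (RR) = (vx − vy + k·ωz)/r = -0.3680/0.1 = -3.6800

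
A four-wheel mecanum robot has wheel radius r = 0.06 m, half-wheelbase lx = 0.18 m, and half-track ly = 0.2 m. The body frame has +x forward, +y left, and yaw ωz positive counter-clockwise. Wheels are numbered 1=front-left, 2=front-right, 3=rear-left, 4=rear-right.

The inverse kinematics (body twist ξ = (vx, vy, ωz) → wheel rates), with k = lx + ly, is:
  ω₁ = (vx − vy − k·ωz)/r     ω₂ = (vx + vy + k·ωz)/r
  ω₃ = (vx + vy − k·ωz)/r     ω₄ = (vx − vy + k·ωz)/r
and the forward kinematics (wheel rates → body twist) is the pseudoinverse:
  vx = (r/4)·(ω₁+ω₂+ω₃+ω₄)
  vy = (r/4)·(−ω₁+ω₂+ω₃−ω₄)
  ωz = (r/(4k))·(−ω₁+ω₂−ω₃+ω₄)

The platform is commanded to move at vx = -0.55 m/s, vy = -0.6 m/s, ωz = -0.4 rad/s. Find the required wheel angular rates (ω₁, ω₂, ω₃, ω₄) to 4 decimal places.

(3.3667, -21.7000, -16.6333, -1.7000)

k = lx + ly = 0.18 + 0.2 = 0.3800;  k·ωz = 0.3800·-0.4 = -0.1520
ω₁ (FL) = (vx − vy − k·ωz)/r = 0.2020/0.06 = 3.3667
ω₂ (FR) = (vx + vy + k·ωz)/r = -1.3020/0.06 = -21.7000
ω₃ (RL) = (vx + vy − k·ωz)/r = -0.9980/0.06 = -16.6333
ω₄ (RR) = (vx − vy + k·ωz)/r = -0.1020/0.06 = -1.7000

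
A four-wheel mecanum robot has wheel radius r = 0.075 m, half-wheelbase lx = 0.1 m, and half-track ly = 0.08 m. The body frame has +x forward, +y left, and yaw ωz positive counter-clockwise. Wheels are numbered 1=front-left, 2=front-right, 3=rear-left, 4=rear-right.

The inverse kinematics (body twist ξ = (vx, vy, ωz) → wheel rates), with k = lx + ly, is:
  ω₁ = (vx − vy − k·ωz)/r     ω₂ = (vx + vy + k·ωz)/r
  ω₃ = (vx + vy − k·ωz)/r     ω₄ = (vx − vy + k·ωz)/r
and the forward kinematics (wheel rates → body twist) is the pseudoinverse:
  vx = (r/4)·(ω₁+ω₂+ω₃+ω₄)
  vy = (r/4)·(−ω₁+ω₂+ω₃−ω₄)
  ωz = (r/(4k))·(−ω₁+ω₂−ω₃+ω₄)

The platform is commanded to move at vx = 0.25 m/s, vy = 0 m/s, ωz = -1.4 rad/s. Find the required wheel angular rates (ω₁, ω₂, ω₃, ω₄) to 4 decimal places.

(6.6933, -0.0267, 6.6933, -0.0267)

k = lx + ly = 0.1 + 0.08 = 0.1800;  k·ωz = 0.1800·-1.4 = -0.2520
ω₁ (FL) = (vx − vy − k·ωz)/r = 0.5020/0.075 = 6.6933
ω₂ (FR) = (vx + vy + k·ωz)/r = -0.0020/0.075 = -0.0267
ω₃ (RL) = (vx + vy − k·ωz)/r = 0.5020/0.075 = 6.6933
ω₄ (RR) = (vx − vy + k·ωz)/r = -0.0020/0.075 = -0.0267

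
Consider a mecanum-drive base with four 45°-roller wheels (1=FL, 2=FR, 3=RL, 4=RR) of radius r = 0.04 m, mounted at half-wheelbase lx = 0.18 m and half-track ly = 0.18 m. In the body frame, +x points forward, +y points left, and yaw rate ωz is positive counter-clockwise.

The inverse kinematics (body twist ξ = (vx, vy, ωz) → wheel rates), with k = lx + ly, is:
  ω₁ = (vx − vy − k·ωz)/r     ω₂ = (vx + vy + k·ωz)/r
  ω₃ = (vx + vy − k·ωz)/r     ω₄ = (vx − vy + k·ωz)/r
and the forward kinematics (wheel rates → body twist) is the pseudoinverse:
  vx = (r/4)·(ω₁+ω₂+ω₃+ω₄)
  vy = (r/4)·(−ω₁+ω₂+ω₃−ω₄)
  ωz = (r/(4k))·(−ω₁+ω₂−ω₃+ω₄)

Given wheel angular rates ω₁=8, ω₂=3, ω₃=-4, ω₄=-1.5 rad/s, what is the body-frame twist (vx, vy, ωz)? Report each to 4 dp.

(0.0550, -0.0750, -0.0694)

k = lx + ly = 0.18 + 0.18 = 0.3600
ω₁+ω₂+ω₃+ω₄ = 5.5000  →  vx = (0.04/4)·5.5000 = 0.0550
−ω₁+ω₂+ω₃−ω₄ = -7.5000  →  vy = (0.04/4)·-7.5000 = -0.0750
−ω₁+ω₂−ω₃+ω₄ = -2.5000  →  ωz = (0.04/1.4400)·-2.5000 = -0.0694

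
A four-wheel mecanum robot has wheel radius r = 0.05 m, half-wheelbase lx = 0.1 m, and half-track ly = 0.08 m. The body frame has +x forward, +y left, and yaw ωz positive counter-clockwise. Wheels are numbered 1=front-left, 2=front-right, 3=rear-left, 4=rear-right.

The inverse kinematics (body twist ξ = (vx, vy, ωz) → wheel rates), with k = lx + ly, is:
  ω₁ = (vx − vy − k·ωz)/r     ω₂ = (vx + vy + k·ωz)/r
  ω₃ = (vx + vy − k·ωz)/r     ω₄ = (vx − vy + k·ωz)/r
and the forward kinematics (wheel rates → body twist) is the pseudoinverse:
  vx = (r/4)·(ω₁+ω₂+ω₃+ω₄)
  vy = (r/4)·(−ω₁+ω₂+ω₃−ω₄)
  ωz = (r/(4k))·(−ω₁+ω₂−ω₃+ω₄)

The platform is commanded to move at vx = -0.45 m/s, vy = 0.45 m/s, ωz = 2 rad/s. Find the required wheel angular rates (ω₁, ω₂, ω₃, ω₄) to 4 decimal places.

k = lx + ly = 0.1 + 0.08 = 0.1800;  k·ωz = 0.1800·2 = 0.3600
ω₁ (FL) = (vx − vy − k·ωz)/r = -1.2600/0.05 = -25.2000
ω₂ (FR) = (vx + vy + k·ωz)/r = 0.3600/0.05 = 7.2000
ω₃ (RL) = (vx + vy − k·ωz)/r = -0.3600/0.05 = -7.2000
ω₄ (RR) = (vx − vy + k·ωz)/r = -0.5400/0.05 = -10.8000

(-25.2000, 7.2000, -7.2000, -10.8000)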